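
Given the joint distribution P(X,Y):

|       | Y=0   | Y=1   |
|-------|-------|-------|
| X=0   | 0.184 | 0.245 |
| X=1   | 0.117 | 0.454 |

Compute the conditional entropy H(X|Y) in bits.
0.9434 bits

H(X|Y) = H(X,Y) - H(Y)

H(X,Y) = -Σ_{x,y} P(x,y) log₂ P(x,y). Per-cell terms -P(x,y)·log₂P(x,y):
  X=0: 0.4494, 0.4971
  X=1: 0.3622, 0.5172
Sum of the 4 terms: H(X,Y) = 1.8259 bits

Marginal of Y (column sums):
  P(Y=0) = 0.184 + 0.117 = 0.301
  P(Y=1) = 0.245 + 0.454 = 0.699
H(Y) = -[0.301·log₂(0.301) + 0.699·log₂(0.699)]
  = 0.5214 + 0.3611 = 0.8825 bits

H(X|Y) = H(X,Y) - H(Y) = 1.8259 - 0.8825 = 0.9434 bits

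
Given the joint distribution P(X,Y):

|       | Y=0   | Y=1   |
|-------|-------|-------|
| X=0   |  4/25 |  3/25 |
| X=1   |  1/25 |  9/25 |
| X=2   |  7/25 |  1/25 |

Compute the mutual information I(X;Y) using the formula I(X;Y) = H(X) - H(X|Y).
0.3614 bits

I(X;Y) = H(X) - H(X|Y)

Marginal of X (row sums):
  P(X=0) = 4/25 + 3/25 = 7/25
  P(X=1) = 1/25 + 9/25 = 2/5
  P(X=2) = 7/25 + 1/25 = 8/25
H(X) = -[(7/25)·log₂(7/25) + (2/5)·log₂(2/5) + (8/25)·log₂(8/25)]
  = 0.5142 + 0.5288 + 0.5260 = 1.5690 bits

Marginal of Y (column sums):
  P(Y=0) = 4/25 + 1/25 + 7/25 = 12/25
  P(Y=1) = 3/25 + 9/25 + 1/25 = 13/25
H(X|Y) = Σ_y P(y)·H(X|Y=y):
  Y=0: P(Y=0) = 12/25, P(X|Y=0) = (1/3, 1/12, 7/12) → H(X|Y=0) = 1.2807
  Y=1: P(Y=1) = 13/25, P(X|Y=1) = (3/13, 9/13, 1/13) → H(X|Y=1) = 1.1401
H(X|Y) = (12/25)·1.2807 + (13/25)·1.1401 = 1.2076 bits

I(X;Y) = H(X) - H(X|Y) = 1.5690 - 1.2076 = 0.3614 bits

Cross-check via I(X;Y) = H(X) + H(Y) - H(X,Y): computing H(Y) from the column sums and H(X,Y) from the 6 cells in the same way gives H(Y) = 0.9988 bits and H(X,Y) = 2.2064 bits, so
I(X;Y) = 1.5690 + 0.9988 - 2.2064 = 0.3614 bits ✓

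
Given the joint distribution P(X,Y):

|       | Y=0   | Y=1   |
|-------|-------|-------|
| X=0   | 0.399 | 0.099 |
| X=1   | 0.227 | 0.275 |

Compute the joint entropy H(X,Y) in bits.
1.8570 bits

H(X,Y) = -Σ_{x,y} P(x,y) log₂ P(x,y). Per-cell terms -P(x,y)·log₂P(x,y):
  X=0: 0.5289, 0.3303
  X=1: 0.4856, 0.5122
Sum of the 4 terms: H(X,Y) = 1.8570 bits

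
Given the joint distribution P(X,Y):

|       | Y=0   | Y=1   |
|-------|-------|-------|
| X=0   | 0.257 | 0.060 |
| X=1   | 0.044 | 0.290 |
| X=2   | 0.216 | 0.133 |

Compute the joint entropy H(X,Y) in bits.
2.3281 bits

H(X,Y) = -Σ_{x,y} P(x,y) log₂ P(x,y). Per-cell terms -P(x,y)·log₂P(x,y):
  X=0: 0.50376, 0.24353
  X=1: 0.19828, 0.51790
  X=2: 0.47755, 0.38710
Sum of the 6 terms: H(X,Y) = 2.3281 bits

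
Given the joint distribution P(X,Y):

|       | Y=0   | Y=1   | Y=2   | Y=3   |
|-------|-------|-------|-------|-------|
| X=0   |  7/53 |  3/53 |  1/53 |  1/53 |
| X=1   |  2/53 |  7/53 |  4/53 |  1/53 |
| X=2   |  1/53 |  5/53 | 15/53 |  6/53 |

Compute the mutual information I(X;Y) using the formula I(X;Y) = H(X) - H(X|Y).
0.3093 bits

I(X;Y) = H(X) - H(X|Y)

Marginal of X (row sums):
  P(X=0) = 7/53 + 3/53 + 1/53 + 1/53 = 12/53
  P(X=1) = 2/53 + 7/53 + 4/53 + 1/53 = 14/53
  P(X=2) = 1/53 + 5/53 + 15/53 + 6/53 = 27/53
H(X) = -[(12/53)·log₂(12/53) + (14/53)·log₂(14/53) + (27/53)·log₂(27/53)]
  = 0.4852 + 0.5073 + 0.4957 = 1.4882 bits

Marginal of Y (column sums):
  P(Y=0) = 7/53 + 2/53 + 1/53 = 10/53
  P(Y=1) = 3/53 + 7/53 + 5/53 = 15/53
  P(Y=2) = 1/53 + 4/53 + 15/53 = 20/53
  P(Y=3) = 1/53 + 1/53 + 6/53 = 8/53
H(X|Y) = Σ_y P(y)·H(X|Y=y):
  Y=0: P(Y=0) = 10/53, P(X|Y=0) = (7/10, 1/5, 1/10) → H(X|Y=0) = 1.1568
  Y=1: P(Y=1) = 15/53, P(X|Y=1) = (1/5, 7/15, 1/3) → H(X|Y=1) = 1.5058
  Y=2: P(Y=2) = 20/53, P(X|Y=2) = (1/20, 1/5, 3/4) → H(X|Y=2) = 0.9918
  Y=3: P(Y=3) = 8/53, P(X|Y=3) = (1/8, 1/8, 3/4) → H(X|Y=3) = 1.0613
H(X|Y) = (10/53)·1.1568 + (15/53)·1.5058 + (20/53)·0.9918 + (8/53)·1.0613 = 1.1789 bits

I(X;Y) = H(X) - H(X|Y) = 1.4882 - 1.1789 = 0.3093 bits

Cross-check via I(X;Y) = H(X) + H(Y) - H(X,Y): computing H(Y) from the column sums and H(X,Y) from the 12 cells in the same way gives H(Y) = 1.9117 bits and H(X,Y) = 3.0906 bits, so
I(X;Y) = 1.4882 + 1.9117 - 3.0906 = 0.3093 bits ✓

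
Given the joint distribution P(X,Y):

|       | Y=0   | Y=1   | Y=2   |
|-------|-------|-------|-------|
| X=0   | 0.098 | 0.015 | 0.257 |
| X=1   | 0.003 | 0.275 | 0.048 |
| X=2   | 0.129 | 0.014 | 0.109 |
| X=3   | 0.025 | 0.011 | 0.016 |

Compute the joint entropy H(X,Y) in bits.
2.7866 bits

H(X,Y) = -Σ_{x,y} P(x,y) log₂ P(x,y). Per-cell terms -P(x,y)·log₂P(x,y):
  X=0: 0.3284, 0.0909, 0.5038
  X=1: 0.0251, 0.5122, 0.2103
  X=2: 0.3811, 0.0862, 0.3485
  X=3: 0.1330, 0.0716, 0.0955
Sum of the 12 terms: H(X,Y) = 2.7866 bits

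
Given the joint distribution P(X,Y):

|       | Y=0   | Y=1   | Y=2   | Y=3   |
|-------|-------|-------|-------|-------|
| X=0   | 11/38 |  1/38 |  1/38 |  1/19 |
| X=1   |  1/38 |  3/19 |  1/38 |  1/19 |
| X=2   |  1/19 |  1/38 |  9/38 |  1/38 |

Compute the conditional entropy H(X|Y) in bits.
1.0230 bits

H(X|Y) = H(X,Y) - H(Y)

H(X,Y) = -Σ_{x,y} P(x,y) log₂ P(x,y). Per-cell terms -P(x,y)·log₂P(x,y):
  X=0: 0.51772, 0.13810, 0.13810, 0.22358
  X=1: 0.13810, 0.42047, 0.13810, 0.22358
  X=2: 0.22358, 0.13810, 0.49216, 0.13810
Sum of the 12 terms: H(X,Y) = 2.9297 bits

Marginal of Y (column sums):
  P(Y=0) = 11/38 + 1/38 + 1/19 = 7/19
  P(Y=1) = 1/38 + 3/19 + 1/38 = 4/19
  P(Y=2) = 1/38 + 1/38 + 9/38 = 11/38
  P(Y=3) = 1/19 + 1/19 + 1/38 = 5/38
H(Y) = -[(7/19)·log₂(7/19) + (4/19)·log₂(4/19) + (11/38)·log₂(11/38) + (5/38)·log₂(5/38)]
  = 0.53074 + 0.47325 + 0.51772 + 0.38500 = 1.9067 bits

H(X|Y) = H(X,Y) - H(Y) = 2.9297 - 1.9067 = 1.0230 bits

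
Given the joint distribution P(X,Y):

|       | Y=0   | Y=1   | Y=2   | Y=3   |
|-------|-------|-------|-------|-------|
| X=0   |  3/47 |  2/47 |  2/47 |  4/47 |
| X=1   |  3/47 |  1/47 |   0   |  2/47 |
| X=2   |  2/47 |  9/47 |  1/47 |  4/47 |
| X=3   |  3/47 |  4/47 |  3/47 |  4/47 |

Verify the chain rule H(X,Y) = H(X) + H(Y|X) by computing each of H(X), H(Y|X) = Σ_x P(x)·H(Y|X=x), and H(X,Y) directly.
H(X) = 1.9191 bits, H(Y|X) = 1.7727 bits, H(X,Y) = 3.6918 bits

Marginal of X (row sums):
  P(X=0) = 3/47 + 2/47 + 2/47 + 4/47 = 11/47
  P(X=1) = 3/47 + 1/47 + 0 + 2/47 = 6/47
  P(X=2) = 2/47 + 9/47 + 1/47 + 4/47 = 16/47
  P(X=3) = 3/47 + 4/47 + 3/47 + 4/47 = 14/47
H(X) = -[(11/47)·log₂(11/47) + (6/47)·log₂(6/47) + (16/47)·log₂(16/47) + (14/47)·log₂(14/47)]
  = 0.49036 + 0.37910 + 0.52922 + 0.52045 = 1.9191 bits

H(Y|X) = Σ_x P(x)·H(Y|X=x):
  X=0: P(X=0) = 11/47, P(Y|X=0) = (3/11, 2/11, 2/11, 4/11) → H(Y|X=0) = 1.93626
  X=1: P(X=1) = 6/47, P(Y|X=1) = (1/2, 1/6, 0, 1/3) → H(Y|X=1) = 1.45915
  X=2: P(X=2) = 16/47, P(Y|X=2) = (1/8, 9/16, 1/16, 1/4) → H(Y|X=2) = 1.59192
  X=3: P(X=3) = 14/47, P(Y|X=3) = (3/14, 2/7, 3/14, 2/7) → H(Y|X=3) = 1.98523
H(Y|X) = (11/47)·1.93626 + (6/47)·1.45915 + (16/47)·1.59192 + (14/47)·1.98523 = 1.7727 bits

H(X,Y) = -Σ_{x,y} P(x,y) log₂ P(x,y). Per-cell terms -P(x,y)·log₂P(x,y):
  X=0: 0.25338, 0.19381, 0.19381, 0.30252
  X=1: 0.25338, 0.11818, 0.00000, 0.19381
  X=2: 0.19381, 0.45664, 0.11818, 0.30252
  X=3: 0.25338, 0.30252, 0.25338, 0.30252
  (cells with P = 0 contribute 0)
Sum of the 16 terms: H(X,Y) = 3.6918 bits

Chain rule check:
  H(X) + H(Y|X) = 1.9191 + 1.7727 = 3.6918 bits
  H(X,Y) = 3.6918 bits
✓ Chain rule verified.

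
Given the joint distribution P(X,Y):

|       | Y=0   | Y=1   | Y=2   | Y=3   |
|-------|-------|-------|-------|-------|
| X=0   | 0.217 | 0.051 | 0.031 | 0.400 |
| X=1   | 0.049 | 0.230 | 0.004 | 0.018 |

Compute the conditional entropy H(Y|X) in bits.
1.3360 bits

H(Y|X) = H(X,Y) - H(X)

H(X,Y) = -Σ_{x,y} P(x,y) log₂ P(x,y). Per-cell terms -P(x,y)·log₂P(x,y):
  X=0: 0.47832, 0.21896, 0.15536, 0.52877
  X=1: 0.21320, 0.48767, 0.03186, 0.10433
Sum of the 8 terms: H(X,Y) = 2.2185 bits

Marginal of X (row sums):
  P(X=0) = 0.217 + 0.051 + 0.031 + 0.400 = 0.699
  P(X=1) = 0.049 + 0.230 + 0.004 + 0.018 = 0.301
H(X) = -[0.699·log₂(0.699) + 0.301·log₂(0.301)]
  = 0.36113 + 0.52138 = 0.8825 bits

H(Y|X) = H(X,Y) - H(X) = 2.2185 - 0.8825 = 1.3360 bits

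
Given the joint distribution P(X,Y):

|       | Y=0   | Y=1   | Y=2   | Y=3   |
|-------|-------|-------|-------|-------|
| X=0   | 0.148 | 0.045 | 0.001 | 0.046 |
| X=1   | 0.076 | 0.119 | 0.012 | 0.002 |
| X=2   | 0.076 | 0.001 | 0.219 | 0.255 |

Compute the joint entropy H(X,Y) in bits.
2.8411 bits

H(X,Y) = -Σ_{x,y} P(x,y) log₂ P(x,y). Per-cell terms -P(x,y)·log₂P(x,y):
  X=0: 0.4079, 0.2013, 0.0100, 0.2043
  X=1: 0.2826, 0.3654, 0.0766, 0.0179
  X=2: 0.2826, 0.0100, 0.4798, 0.5027
Sum of the 12 terms: H(X,Y) = 2.8411 bits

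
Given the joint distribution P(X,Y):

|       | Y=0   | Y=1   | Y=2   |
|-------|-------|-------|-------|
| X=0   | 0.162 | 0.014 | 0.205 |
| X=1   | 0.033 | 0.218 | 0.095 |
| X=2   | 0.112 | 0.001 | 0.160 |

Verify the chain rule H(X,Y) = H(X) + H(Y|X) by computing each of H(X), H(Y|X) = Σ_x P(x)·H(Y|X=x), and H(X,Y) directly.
H(X) = 1.5715 bits, H(Y|X) = 1.1596 bits, H(X,Y) = 2.7311 bits

Marginal of X (row sums):
  P(X=0) = 0.162 + 0.014 + 0.205 = 0.381
  P(X=1) = 0.033 + 0.218 + 0.095 = 0.346
  P(X=2) = 0.112 + 0.001 + 0.160 = 0.273
H(X) = -[0.381·log₂(0.381) + 0.346·log₂(0.346) + 0.273·log₂(0.273)]
  = 0.5304 + 0.5298 + 0.5113 = 1.5715 bits

H(Y|X) = Σ_x P(x)·H(Y|X=x):
  X=0: P(X=0) = 0.381, P(Y|X=0) = (54/127, 14/381, 205/381) → H(Y|X=0) = 1.1809
  X=1: P(X=1) = 0.346, P(Y|X=1) = (33/346, 109/173, 95/346) → H(Y|X=1) = 1.2552
  X=2: P(X=2) = 0.273, P(Y|X=2) = (16/39, 1/273, 160/273) → H(Y|X=2) = 1.0088
H(Y|X) = 0.381·1.1809 + 0.346·1.2552 + 0.273·1.0088 = 1.1596 bits

H(X,Y) = -Σ_{x,y} P(x,y) log₂ P(x,y). Per-cell terms -P(x,y)·log₂P(x,y):
  X=0: 0.4254, 0.0862, 0.4687
  X=1: 0.1624, 0.4791, 0.3226
  X=2: 0.3537, 0.0100, 0.4230
Sum of the 9 terms: H(X,Y) = 2.7311 bits

Chain rule check:
  H(X) + H(Y|X) = 1.5715 + 1.1596 = 2.7311 bits
  H(X,Y) = 2.7311 bits
✓ Chain rule verified.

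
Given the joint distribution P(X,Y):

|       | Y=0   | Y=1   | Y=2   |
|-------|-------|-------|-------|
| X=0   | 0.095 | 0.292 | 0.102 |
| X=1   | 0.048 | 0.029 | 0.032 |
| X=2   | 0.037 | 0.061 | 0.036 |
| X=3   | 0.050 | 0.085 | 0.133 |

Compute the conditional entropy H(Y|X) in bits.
1.4438 bits

H(Y|X) = H(X,Y) - H(X)

H(X,Y) = -Σ_{x,y} P(x,y) log₂ P(x,y). Per-cell terms -P(x,y)·log₂P(x,y):
  X=0: 0.3226, 0.5186, 0.3359
  X=1: 0.2103, 0.1481, 0.1589
  X=2: 0.1760, 0.2461, 0.1727
  X=3: 0.2161, 0.3023, 0.3871
Sum of the 12 terms: H(X,Y) = 3.1947 bits

Marginal of X (row sums):
  P(X=0) = 0.095 + 0.292 + 0.102 = 0.489
  P(X=1) = 0.048 + 0.029 + 0.032 = 0.109
  P(X=2) = 0.037 + 0.061 + 0.036 = 0.134
  P(X=3) = 0.050 + 0.085 + 0.133 = 0.268
H(X) = -[0.489·log₂(0.489) + 0.109·log₂(0.109) + 0.134·log₂(0.134) + 0.268·log₂(0.268)]
  = 0.5047 + 0.3485 + 0.3886 + 0.5091 = 1.7509 bits

H(Y|X) = H(X,Y) - H(X) = 3.1947 - 1.7509 = 1.4438 bits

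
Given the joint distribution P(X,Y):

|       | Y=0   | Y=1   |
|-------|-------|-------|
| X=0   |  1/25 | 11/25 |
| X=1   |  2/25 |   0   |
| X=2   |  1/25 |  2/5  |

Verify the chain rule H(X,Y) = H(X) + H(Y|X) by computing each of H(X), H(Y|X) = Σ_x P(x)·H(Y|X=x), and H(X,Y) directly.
H(X) = 1.3209 bits, H(Y|X) = 0.3920 bits, H(X,Y) = 1.7129 bits

Marginal of X (row sums):
  P(X=0) = 1/25 + 11/25 = 12/25
  P(X=1) = 2/25 + 0 = 2/25
  P(X=2) = 1/25 + 2/5 = 11/25
H(X) = -[(12/25)·log₂(12/25) + (2/25)·log₂(2/25) + (11/25)·log₂(11/25)]
  = 0.50827 + 0.29151 + 0.52115 = 1.3209 bits

H(Y|X) = Σ_x P(x)·H(Y|X=x):
  X=0: P(X=0) = 12/25, P(Y|X=0) = (1/12, 11/12) → H(Y|X=0) = 0.41382
  X=1: P(X=1) = 2/25, P(Y|X=1) = (1, 0) → H(Y|X=1) = 0.00000
  X=2: P(X=2) = 11/25, P(Y|X=2) = (1/11, 10/11) → H(Y|X=2) = 0.43950
H(Y|X) = (12/25)·0.41382 + (2/25)·0.00000 + (11/25)·0.43950 = 0.3920 bits

H(X,Y) = -Σ_{x,y} P(x,y) log₂ P(x,y). Per-cell terms -P(x,y)·log₂P(x,y):
  X=0: 0.18575, 0.52115
  X=1: 0.29151, 0.00000
  X=2: 0.18575, 0.52877
  (cells with P = 0 contribute 0)
Sum of the 6 terms: H(X,Y) = 1.7129 bits

Chain rule check:
  H(X) + H(Y|X) = 1.3209 + 0.3920 = 1.7129 bits
  H(X,Y) = 1.7129 bits
✓ Chain rule verified.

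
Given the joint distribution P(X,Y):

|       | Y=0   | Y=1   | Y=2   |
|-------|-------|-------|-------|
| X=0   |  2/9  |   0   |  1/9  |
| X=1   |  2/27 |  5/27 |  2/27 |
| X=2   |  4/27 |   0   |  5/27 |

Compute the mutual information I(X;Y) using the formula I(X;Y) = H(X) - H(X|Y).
0.3863 bits

I(X;Y) = H(X) - H(X|Y)

Marginal of X (row sums):
  P(X=0) = 2/9 + 0 + 1/9 = 1/3
  P(X=1) = 2/27 + 5/27 + 2/27 = 1/3
  P(X=2) = 4/27 + 0 + 5/27 = 1/3
H(X) = -[(1/3)·log₂(1/3) + (1/3)·log₂(1/3) + (1/3)·log₂(1/3)]
  = 0.52832 + 0.52832 + 0.52832 = 1.5850 bits

Marginal of Y (column sums):
  P(Y=0) = 2/9 + 2/27 + 4/27 = 4/9
  P(Y=1) = 0 + 5/27 + 0 = 5/27
  P(Y=2) = 1/9 + 2/27 + 5/27 = 10/27
H(X|Y) = Σ_y P(y)·H(X|Y=y):
  Y=0: P(Y=0) = 4/9, P(X|Y=0) = (1/2, 1/6, 1/3) → H(X|Y=0) = 1.45915
  Y=1: P(Y=1) = 5/27, P(X|Y=1) = (0, 1, 0) → H(X|Y=1) = 0.00000
  Y=2: P(Y=2) = 10/27, P(X|Y=2) = (3/10, 1/5, 1/2) → H(X|Y=2) = 1.48548
H(X|Y) = (4/9)·1.45915 + (5/27)·0.00000 + (10/27)·1.48548 = 1.1987 bits

I(X;Y) = H(X) - H(X|Y) = 1.5850 - 1.1987 = 0.3863 bits

Cross-check via I(X;Y) = H(X) + H(Y) - H(X,Y): computing H(Y) from the column sums and H(X,Y) from the 9 cells in the same way gives H(Y) = 1.5012 bits and H(X,Y) = 2.6999 bits, so
I(X;Y) = 1.5850 + 1.5012 - 2.6999 = 0.3863 bits ✓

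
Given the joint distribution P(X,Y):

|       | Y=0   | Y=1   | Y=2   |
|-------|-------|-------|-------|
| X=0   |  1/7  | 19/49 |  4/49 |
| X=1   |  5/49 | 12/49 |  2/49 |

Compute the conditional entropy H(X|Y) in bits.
0.9616 bits

H(X|Y) = H(X,Y) - H(Y)

H(X,Y) = -Σ_{x,y} P(x,y) log₂ P(x,y). Per-cell terms -P(x,y)·log₂P(x,y):
  X=0: 0.401051, 0.529977, 0.295078
  X=1: 0.335998, 0.497081, 0.188356
Sum of the 6 terms: H(X,Y) = 2.24754 bits

Marginal of Y (column sums):
  P(Y=0) = 1/7 + 5/49 = 12/49
  P(Y=1) = 19/49 + 12/49 = 31/49
  P(Y=2) = 4/49 + 2/49 = 6/49
H(Y) = -[(12/49)·log₂(12/49) + (31/49)·log₂(31/49) + (6/49)·log₂(6/49)]
  = 0.497081 + 0.417876 + 0.370989 = 1.28595 bits

H(X|Y) = H(X,Y) - H(Y) = 2.24754 - 1.28595 = 0.9616 bits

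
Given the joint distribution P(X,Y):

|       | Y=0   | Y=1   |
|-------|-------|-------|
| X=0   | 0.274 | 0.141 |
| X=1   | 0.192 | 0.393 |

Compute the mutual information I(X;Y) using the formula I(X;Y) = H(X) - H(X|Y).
0.0788 bits

I(X;Y) = H(X) - H(X|Y)

Marginal of X (row sums):
  P(X=0) = 0.274 + 0.141 = 0.415
  P(X=1) = 0.192 + 0.393 = 0.585
H(X) = -[0.415·log₂(0.415) + 0.585·log₂(0.585)]
  = 0.52656 + 0.45249 = 0.97905 bits

Marginal of Y (column sums):
  P(Y=0) = 0.274 + 0.192 = 0.466
  P(Y=1) = 0.141 + 0.393 = 0.534
H(X|Y) = Σ_y P(y)·H(X|Y=y):
  Y=0: P(Y=0) = 0.466, P(X|Y=0) = (137/233, 96/233) → H(X|Y=0) = 0.97755
  Y=1: P(Y=1) = 0.534, P(X|Y=1) = (47/178, 131/178) → H(X|Y=1) = 0.83279
H(X|Y) = 0.466·0.97755 + 0.534·0.83279 = 0.90025 bits

I(X;Y) = H(X) - H(X|Y) = 0.97905 - 0.90025 = 0.0788 bits

Cross-check via I(X;Y) = H(X) + H(Y) - H(X,Y): computing H(Y) from the column sums and H(X,Y) from the 4 cells in the same way gives H(Y) = 0.99666 bits and H(X,Y) = 1.89691 bits, so
I(X;Y) = 0.97905 + 0.99666 - 1.89691 = 0.0788 bits ✓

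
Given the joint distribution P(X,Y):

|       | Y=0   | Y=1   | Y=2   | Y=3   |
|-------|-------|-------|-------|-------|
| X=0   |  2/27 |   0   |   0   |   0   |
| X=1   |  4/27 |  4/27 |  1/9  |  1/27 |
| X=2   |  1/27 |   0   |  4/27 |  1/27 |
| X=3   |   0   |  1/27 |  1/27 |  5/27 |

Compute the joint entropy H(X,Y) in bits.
3.1858 bits

H(X,Y) = -Σ_{x,y} P(x,y) log₂ P(x,y). Per-cell terms -P(x,y)·log₂P(x,y):
  X=0: 0.27814, 0.00000, 0.00000, 0.00000
  X=1: 0.40813, 0.40813, 0.35221, 0.17611
  X=2: 0.17611, 0.00000, 0.40813, 0.17611
  X=3: 0.00000, 0.17611, 0.17611, 0.45055
  (cells with P = 0 contribute 0)
Sum of the 16 terms: H(X,Y) = 3.1858 bits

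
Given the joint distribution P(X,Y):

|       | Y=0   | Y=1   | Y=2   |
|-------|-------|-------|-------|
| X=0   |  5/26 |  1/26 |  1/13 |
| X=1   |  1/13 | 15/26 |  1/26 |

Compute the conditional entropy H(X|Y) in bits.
0.5459 bits

H(X|Y) = H(X,Y) - H(Y)

H(X,Y) = -Σ_{x,y} P(x,y) log₂ P(x,y). Per-cell terms -P(x,y)·log₂P(x,y):
  X=0: 0.45741, 0.18079, 0.28465
  X=1: 0.28465, 0.45782, 0.18079
Sum of the 6 terms: H(X,Y) = 1.8461 bits

Marginal of Y (column sums):
  P(Y=0) = 5/26 + 1/13 = 7/26
  P(Y=1) = 1/26 + 15/26 = 8/13
  P(Y=2) = 1/13 + 1/26 = 3/26
H(Y) = -[(7/26)·log₂(7/26) + (8/13)·log₂(8/13) + (3/26)·log₂(3/26)]
  = 0.50968 + 0.43104 + 0.35948 = 1.3002 bits

H(X|Y) = H(X,Y) - H(Y) = 1.8461 - 1.3002 = 0.5459 bits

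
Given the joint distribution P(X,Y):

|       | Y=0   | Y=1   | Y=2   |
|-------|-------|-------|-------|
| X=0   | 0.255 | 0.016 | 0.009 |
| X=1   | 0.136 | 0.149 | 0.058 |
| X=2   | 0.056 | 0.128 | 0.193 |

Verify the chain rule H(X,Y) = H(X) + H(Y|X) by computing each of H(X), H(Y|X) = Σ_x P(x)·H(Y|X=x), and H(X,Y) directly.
H(X) = 1.5743 bits, H(Y|X) = 1.1945 bits, H(X,Y) = 2.7688 bits

Marginal of X (row sums):
  P(X=0) = 0.255 + 0.016 + 0.009 = 0.280
  P(X=1) = 0.136 + 0.149 + 0.058 = 0.343
  P(X=2) = 0.056 + 0.128 + 0.193 = 0.377
H(X) = -[0.280·log₂(0.280) + 0.343·log₂(0.343) + 0.377·log₂(0.377)]
  = 0.51422 + 0.52950 + 0.53058 = 1.5743 bits

H(Y|X) = Σ_x P(x)·H(Y|X=x):
  X=0: P(X=0) = 0.280, P(Y|X=0) = (51/56, 2/35, 9/280) → H(Y|X=0) = 0.51825
  X=1: P(X=1) = 0.343, P(Y|X=1) = (136/343, 149/343, 58/343) → H(Y|X=1) = 1.48529
  X=2: P(X=2) = 0.377, P(Y|X=2) = (56/377, 128/377, 193/377) → H(Y|X=2) = 1.43228
H(Y|X) = 0.280·0.51825 + 0.343·1.48529 + 0.377·1.43228 = 1.1945 bits

H(X,Y) = -Σ_{x,y} P(x,y) log₂ P(x,y). Per-cell terms -P(x,y)·log₂P(x,y):
  X=0: 0.50271, 0.09545, 0.06116
  X=1: 0.39145, 0.40925, 0.23825
  X=2: 0.23287, 0.37962, 0.45805
Sum of the 9 terms: H(X,Y) = 2.7688 bits

Chain rule check:
  H(X) + H(Y|X) = 1.5743 + 1.1945 = 2.7688 bits
  H(X,Y) = 2.7688 bits
✓ Chain rule verified.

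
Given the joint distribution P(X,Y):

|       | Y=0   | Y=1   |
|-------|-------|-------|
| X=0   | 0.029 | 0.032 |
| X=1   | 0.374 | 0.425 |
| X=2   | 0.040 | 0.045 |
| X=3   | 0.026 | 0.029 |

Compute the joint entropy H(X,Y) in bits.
2.0345 bits

H(X,Y) = -Σ_{x,y} P(x,y) log₂ P(x,y). Per-cell terms -P(x,y)·log₂P(x,y):
  X=0: 0.14813, 0.15891
  X=1: 0.53066, 0.52465
  X=2: 0.18575, 0.20133
  X=3: 0.13690, 0.14813
Sum of the 8 terms: H(X,Y) = 2.0345 bits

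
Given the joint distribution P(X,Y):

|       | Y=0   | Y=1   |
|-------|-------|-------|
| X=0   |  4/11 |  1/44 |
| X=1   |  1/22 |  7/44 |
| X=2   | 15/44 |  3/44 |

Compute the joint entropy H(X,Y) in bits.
2.0728 bits

H(X,Y) = -Σ_{x,y} P(x,y) log₂ P(x,y). Per-cell terms -P(x,y)·log₂P(x,y):
  X=0: 0.530702, 0.124078
  X=1: 0.202701, 0.421921
  X=2: 0.529275, 0.264168
Sum of the 6 terms: H(X,Y) = 2.0728 bits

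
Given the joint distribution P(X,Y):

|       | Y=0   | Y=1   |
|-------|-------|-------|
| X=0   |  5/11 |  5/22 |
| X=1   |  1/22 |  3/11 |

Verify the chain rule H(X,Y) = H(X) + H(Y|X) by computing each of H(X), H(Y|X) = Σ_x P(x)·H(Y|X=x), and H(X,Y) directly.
H(X) = 0.9024 bits, H(Y|X) = 0.8144 bits, H(X,Y) = 1.7168 bits

Marginal of X (row sums):
  P(X=0) = 5/11 + 5/22 = 15/22
  P(X=1) = 1/22 + 3/11 = 7/22
H(X) = -[(15/22)·log₂(15/22) + (7/22)·log₂(7/22)]
  = 0.37673 + 0.52566 = 0.9024 bits

H(Y|X) = Σ_x P(x)·H(Y|X=x):
  X=0: P(X=0) = 15/22, P(Y|X=0) = (2/3, 1/3) → H(Y|X=0) = 0.91830
  X=1: P(X=1) = 7/22, P(Y|X=1) = (1/7, 6/7) → H(Y|X=1) = 0.59167
H(Y|X) = (15/22)·0.91830 + (7/22)·0.59167 = 0.8144 bits

H(X,Y) = -Σ_{x,y} P(x,y) log₂ P(x,y). Per-cell terms -P(x,y)·log₂P(x,y):
  X=0: 0.51705, 0.48580
  X=1: 0.20270, 0.51122
Sum of the 4 terms: H(X,Y) = 1.7168 bits

Chain rule check:
  H(X) + H(Y|X) = 0.9024 + 0.8144 = 1.7168 bits
  H(X,Y) = 1.7168 bits
✓ Chain rule verified.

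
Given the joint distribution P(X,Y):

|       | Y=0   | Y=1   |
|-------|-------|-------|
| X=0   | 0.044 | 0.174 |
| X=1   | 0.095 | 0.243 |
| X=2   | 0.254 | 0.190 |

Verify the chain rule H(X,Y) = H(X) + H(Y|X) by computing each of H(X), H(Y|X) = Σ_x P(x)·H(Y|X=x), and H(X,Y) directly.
H(X) = 1.5281 bits, H(Y|X) = 0.8851 bits, H(X,Y) = 2.4132 bits

Marginal of X (row sums):
  P(X=0) = 0.044 + 0.174 = 0.218
  P(X=1) = 0.095 + 0.243 = 0.338
  P(X=2) = 0.254 + 0.190 = 0.444
H(X) = -[0.218·log₂(0.218) + 0.338·log₂(0.338) + 0.444·log₂(0.444)]
  = 0.47908 + 0.52894 + 0.52009 = 1.5281 bits

H(Y|X) = Σ_x P(x)·H(Y|X=x):
  X=0: P(X=0) = 0.218, P(Y|X=0) = (22/109, 87/109) → H(Y|X=0) = 0.72558
  X=1: P(X=1) = 0.338, P(Y|X=1) = (95/338, 243/338) → H(Y|X=1) = 0.85690
  X=2: P(X=2) = 0.444, P(Y|X=2) = (127/222, 95/222) → H(Y|X=2) = 0.98496
H(Y|X) = 0.218·0.72558 + 0.338·0.85690 + 0.444·0.98496 = 0.8851 bits

H(X,Y) = -Σ_{x,y} P(x,y) log₂ P(x,y). Per-cell terms -P(x,y)·log₂P(x,y):
  X=0: 0.19828, 0.43897
  X=1: 0.32261, 0.49596
  X=2: 0.50218, 0.45523
Sum of the 6 terms: H(X,Y) = 2.4132 bits

Chain rule check:
  H(X) + H(Y|X) = 1.5281 + 0.8851 = 2.4132 bits
  H(X,Y) = 2.4132 bits
✓ Chain rule verified.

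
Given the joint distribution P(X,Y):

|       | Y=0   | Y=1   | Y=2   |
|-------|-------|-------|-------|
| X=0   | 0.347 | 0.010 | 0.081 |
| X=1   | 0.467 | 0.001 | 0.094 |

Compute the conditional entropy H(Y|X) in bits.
0.7447 bits

H(Y|X) = H(X,Y) - H(X)

H(X,Y) = -Σ_{x,y} P(x,y) log₂ P(x,y). Per-cell terms -P(x,y)·log₂P(x,y):
  X=0: 0.52987, 0.06644, 0.29370
  X=1: 0.51300, 0.00997, 0.32065
Sum of the 6 terms: H(X,Y) = 1.7336 bits

Marginal of X (row sums):
  P(X=0) = 0.347 + 0.010 + 0.081 = 0.438
  P(X=1) = 0.467 + 0.001 + 0.094 = 0.562
H(X) = -[0.438·log₂(0.438) + 0.562·log₂(0.562)]
  = 0.52166 + 0.46722 = 0.9889 bits

H(Y|X) = H(X,Y) - H(X) = 1.7336 - 0.9889 = 0.7447 bits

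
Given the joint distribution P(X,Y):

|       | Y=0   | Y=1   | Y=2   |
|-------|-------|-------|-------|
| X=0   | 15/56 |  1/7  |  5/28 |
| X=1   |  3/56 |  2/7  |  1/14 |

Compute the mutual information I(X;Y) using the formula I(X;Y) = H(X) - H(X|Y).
0.1586 bits

I(X;Y) = H(X) - H(X|Y)

Marginal of X (row sums):
  P(X=0) = 15/56 + 1/7 + 5/28 = 33/56
  P(X=1) = 3/56 + 2/7 + 1/14 = 23/56
H(X) = -[(33/56)·log₂(33/56) + (23/56)·log₂(23/56)]
  = 0.4496 + 0.5273 = 0.9769 bits

Marginal of Y (column sums):
  P(Y=0) = 15/56 + 3/56 = 9/28
  P(Y=1) = 1/7 + 2/7 = 3/7
  P(Y=2) = 5/28 + 1/14 = 1/4
H(X|Y) = Σ_y P(y)·H(X|Y=y):
  Y=0: P(Y=0) = 9/28, P(X|Y=0) = (5/6, 1/6) → H(X|Y=0) = 0.6500
  Y=1: P(Y=1) = 3/7, P(X|Y=1) = (1/3, 2/3) → H(X|Y=1) = 0.9183
  Y=2: P(Y=2) = 1/4, P(X|Y=2) = (5/7, 2/7) → H(X|Y=2) = 0.8631
H(X|Y) = (9/28)·0.6500 + (3/7)·0.9183 + (1/4)·0.8631 = 0.8183 bits

I(X;Y) = H(X) - H(X|Y) = 0.9769 - 0.8183 = 0.1586 bits

Cross-check via I(X;Y) = H(X) + H(Y) - H(X,Y): computing H(Y) from the column sums and H(X,Y) from the 6 cells in the same way gives H(Y) = 1.5502 bits and H(X,Y) = 2.3685 bits, so
I(X;Y) = 0.9769 + 1.5502 - 2.3685 = 0.1586 bits ✓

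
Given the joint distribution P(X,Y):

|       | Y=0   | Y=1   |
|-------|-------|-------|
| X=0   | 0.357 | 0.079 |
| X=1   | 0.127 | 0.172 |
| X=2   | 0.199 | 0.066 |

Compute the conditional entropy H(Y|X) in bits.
0.8063 bits

H(Y|X) = H(X,Y) - H(X)

H(X,Y) = -Σ_{x,y} P(x,y) log₂ P(x,y). Per-cell terms -P(x,y)·log₂P(x,y):
  X=0: 0.5305, 0.2893
  X=1: 0.3781, 0.4368
  X=2: 0.4635, 0.2588
Sum of the 6 terms: H(X,Y) = 2.3570 bits

Marginal of X (row sums):
  P(X=0) = 0.357 + 0.079 = 0.436
  P(X=1) = 0.127 + 0.172 = 0.299
  P(X=2) = 0.199 + 0.066 = 0.265
H(X) = -[0.436·log₂(0.436) + 0.299·log₂(0.299) + 0.265·log₂(0.265)]
  = 0.5222 + 0.5208 + 0.5077 = 1.5507 bits

H(Y|X) = H(X,Y) - H(X) = 2.3570 - 1.5507 = 0.8063 bits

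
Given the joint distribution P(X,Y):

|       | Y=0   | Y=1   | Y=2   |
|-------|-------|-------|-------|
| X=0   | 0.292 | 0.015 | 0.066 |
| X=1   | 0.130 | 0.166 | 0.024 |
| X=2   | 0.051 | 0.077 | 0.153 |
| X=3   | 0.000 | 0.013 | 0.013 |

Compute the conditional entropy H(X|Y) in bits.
1.3666 bits

H(X|Y) = H(X,Y) - H(Y)

H(X,Y) = -Σ_{x,y} P(x,y) log₂ P(x,y). Per-cell terms -P(x,y)·log₂P(x,y):
  X=0: 0.51858, 0.09088, 0.25881
  X=1: 0.38264, 0.43006, 0.12914
  X=2: 0.21896, 0.28482, 0.41438
  X=3: 0.00000, 0.08145, 0.08145
  (cells with P = 0 contribute 0)
Sum of the 12 terms: H(X,Y) = 2.8912 bits

Marginal of Y (column sums):
  P(Y=0) = 0.292 + 0.130 + 0.051 + 0.000 = 0.473
  P(Y=1) = 0.015 + 0.166 + 0.077 + 0.013 = 0.271
  P(Y=2) = 0.066 + 0.024 + 0.153 + 0.013 = 0.256
H(Y) = -[0.473·log₂(0.473) + 0.271·log₂(0.271) + 0.256·log₂(0.256)]
  = 0.51088 + 0.51047 + 0.50324 = 1.5246 bits

H(X|Y) = H(X,Y) - H(Y) = 2.8912 - 1.5246 = 1.3666 bits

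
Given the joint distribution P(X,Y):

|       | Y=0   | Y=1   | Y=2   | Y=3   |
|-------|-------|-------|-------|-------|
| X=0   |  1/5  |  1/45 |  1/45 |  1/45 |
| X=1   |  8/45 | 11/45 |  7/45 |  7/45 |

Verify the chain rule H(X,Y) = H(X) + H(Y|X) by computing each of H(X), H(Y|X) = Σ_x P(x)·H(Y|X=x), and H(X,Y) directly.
H(X) = 0.8366 bits, H(Y|X) = 1.7689 bits, H(X,Y) = 2.6055 bits

Marginal of X (row sums):
  P(X=0) = 1/5 + 1/45 + 1/45 + 1/45 = 4/15
  P(X=1) = 8/45 + 11/45 + 7/45 + 7/45 = 11/15
H(X) = -[(4/15)·log₂(4/15) + (11/15)·log₂(11/15)]
  = 0.50850 + 0.32814 = 0.8366 bits

H(Y|X) = Σ_x P(x)·H(Y|X=x):
  X=0: P(X=0) = 4/15, P(Y|X=0) = (3/4, 1/12, 1/12, 1/12) → H(Y|X=0) = 1.20752
  X=1: P(X=1) = 11/15, P(Y|X=1) = (8/33, 1/3, 7/33, 7/33) → H(Y|X=1) = 1.97298
H(Y|X) = (4/15)·1.20752 + (11/15)·1.97298 = 1.7689 bits

H(X,Y) = -Σ_{x,y} P(x,y) log₂ P(x,y). Per-cell terms -P(x,y)·log₂P(x,y):
  X=0: 0.46439, 0.12204, 0.12204, 0.12204
  X=1: 0.44300, 0.49681, 0.41759, 0.41759
Sum of the 8 terms: H(X,Y) = 2.6055 bits

Chain rule check:
  H(X) + H(Y|X) = 0.8366 + 1.7689 = 2.6055 bits
  H(X,Y) = 2.6055 bits
✓ Chain rule verified.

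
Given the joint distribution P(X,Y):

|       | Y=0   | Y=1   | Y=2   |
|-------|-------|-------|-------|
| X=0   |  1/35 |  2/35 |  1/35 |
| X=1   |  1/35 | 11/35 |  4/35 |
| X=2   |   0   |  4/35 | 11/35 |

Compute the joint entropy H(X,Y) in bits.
2.4405 bits

H(X,Y) = -Σ_{x,y} P(x,y) log₂ P(x,y). Per-cell terms -P(x,y)·log₂P(x,y):
  X=0: 0.14655, 0.23596, 0.14655
  X=1: 0.14655, 0.52481, 0.35763
  X=2: 0.00000, 0.35763, 0.52481
  (cells with P = 0 contribute 0)
Sum of the 9 terms: H(X,Y) = 2.4405 bits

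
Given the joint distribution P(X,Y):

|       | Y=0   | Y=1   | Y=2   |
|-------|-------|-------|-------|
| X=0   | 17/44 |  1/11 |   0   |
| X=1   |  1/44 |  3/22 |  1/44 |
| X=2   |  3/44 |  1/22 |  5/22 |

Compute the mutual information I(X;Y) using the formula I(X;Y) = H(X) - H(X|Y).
0.5689 bits

I(X;Y) = H(X) - H(X|Y)

Marginal of X (row sums):
  P(X=0) = 17/44 + 1/11 + 0 = 21/44
  P(X=1) = 1/44 + 3/22 + 1/44 = 2/11
  P(X=2) = 3/44 + 1/22 + 5/22 = 15/44
H(X) = -[(21/44)·log₂(21/44) + (2/11)·log₂(2/11) + (15/44)·log₂(15/44)]
  = 0.509305 + 0.447169 + 0.529275 = 1.48575 bits

Marginal of Y (column sums):
  P(Y=0) = 17/44 + 1/44 + 3/44 = 21/44
  P(Y=1) = 1/11 + 3/22 + 1/22 = 3/11
  P(Y=2) = 0 + 1/44 + 5/22 = 1/4
H(X|Y) = Σ_y P(y)·H(X|Y=y):
  Y=0: P(Y=0) = 21/44, P(X|Y=0) = (17/21, 1/21, 1/7) → H(X|Y=0) = 0.856996
  Y=1: P(Y=1) = 3/11, P(X|Y=1) = (1/3, 1/2, 1/6) → H(X|Y=1) = 1.459148
  Y=2: P(Y=2) = 1/4, P(X|Y=2) = (0, 1/11, 10/11) → H(X|Y=2) = 0.439497
H(X|Y) = (21/44)·0.856996 + (3/11)·1.459148 + (1/4)·0.439497 = 0.91684 bits

I(X;Y) = H(X) - H(X|Y) = 1.48575 - 0.91684 = 0.5689 bits

Cross-check via I(X;Y) = H(X) + H(Y) - H(X,Y): computing H(Y) from the column sums and H(X,Y) from the 9 cells in the same way gives H(Y) = 1.52052 bits and H(X,Y) = 2.43737 bits, so
I(X;Y) = 1.48575 + 1.52052 - 2.43737 = 0.5689 bits ✓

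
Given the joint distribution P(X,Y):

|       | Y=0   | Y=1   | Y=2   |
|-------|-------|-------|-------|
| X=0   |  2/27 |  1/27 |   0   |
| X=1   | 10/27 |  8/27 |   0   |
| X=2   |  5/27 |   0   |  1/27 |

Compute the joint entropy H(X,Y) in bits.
2.1316 bits

H(X,Y) = -Σ_{x,y} P(x,y) log₂ P(x,y). Per-cell terms -P(x,y)·log₂P(x,y):
  X=0: 0.27814, 0.17611, 0.00000
  X=1: 0.53073, 0.51997, 0.00000
  X=2: 0.45055, 0.00000, 0.17611
  (cells with P = 0 contribute 0)
Sum of the 9 terms: H(X,Y) = 2.1316 bits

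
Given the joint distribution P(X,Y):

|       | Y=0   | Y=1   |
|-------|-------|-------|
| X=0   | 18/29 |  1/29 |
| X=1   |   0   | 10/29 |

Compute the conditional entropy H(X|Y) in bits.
0.1667 bits

H(X|Y) = H(X,Y) - H(Y)

H(X,Y) = -Σ_{x,y} P(x,y) log₂ P(x,y). Per-cell terms -P(x,y)·log₂P(x,y):
  X=0: 0.4271, 0.1675
  X=1: 0.0000, 0.5297
  (cells with P = 0 contribute 0)
Sum of the 4 terms: H(X,Y) = 1.1243 bits

Marginal of Y (column sums):
  P(Y=0) = 18/29 + 0 = 18/29
  P(Y=1) = 1/29 + 10/29 = 11/29
H(Y) = -[(18/29)·log₂(18/29) + (11/29)·log₂(11/29)]
  = 0.4271 + 0.5305 = 0.9576 bits

H(X|Y) = H(X,Y) - H(Y) = 1.1243 - 0.9576 = 0.1667 bits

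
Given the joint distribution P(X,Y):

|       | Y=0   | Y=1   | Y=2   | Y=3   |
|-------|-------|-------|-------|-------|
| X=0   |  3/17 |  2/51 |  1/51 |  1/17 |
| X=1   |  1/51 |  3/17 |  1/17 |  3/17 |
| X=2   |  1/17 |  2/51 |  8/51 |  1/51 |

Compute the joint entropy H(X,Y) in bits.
3.1655 bits

H(X,Y) = -Σ_{x,y} P(x,y) log₂ P(x,y). Per-cell terms -P(x,y)·log₂P(x,y):
  X=0: 0.44162, 0.18323, 0.11122, 0.24044
  X=1: 0.11122, 0.44162, 0.24044, 0.44162
  X=2: 0.24044, 0.18323, 0.41920, 0.11122
Sum of the 12 terms: H(X,Y) = 3.1655 bits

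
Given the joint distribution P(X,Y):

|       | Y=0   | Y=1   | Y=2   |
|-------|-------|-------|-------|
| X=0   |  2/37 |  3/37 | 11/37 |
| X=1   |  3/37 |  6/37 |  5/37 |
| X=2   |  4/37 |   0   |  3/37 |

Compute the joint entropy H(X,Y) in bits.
2.7922 bits

H(X,Y) = -Σ_{x,y} P(x,y) log₂ P(x,y). Per-cell terms -P(x,y)·log₂P(x,y):
  X=0: 0.22754, 0.29388, 0.52028
  X=1: 0.29388, 0.42559, 0.39021
  X=2: 0.34697, 0.00000, 0.29388
  (cells with P = 0 contribute 0)
Sum of the 9 terms: H(X,Y) = 2.7922 bits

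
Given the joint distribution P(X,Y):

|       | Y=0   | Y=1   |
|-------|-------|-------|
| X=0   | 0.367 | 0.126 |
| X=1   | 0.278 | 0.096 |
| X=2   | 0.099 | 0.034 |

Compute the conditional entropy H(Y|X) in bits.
0.8206 bits

H(Y|X) = H(X,Y) - H(X)

H(X,Y) = -Σ_{x,y} P(x,y) log₂ P(x,y). Per-cell terms -P(x,y)·log₂P(x,y):
  X=0: 0.53074, 0.37655
  X=1: 0.51342, 0.32456
  X=2: 0.33031, 0.16586
Sum of the 6 terms: H(X,Y) = 2.2414 bits

Marginal of X (row sums):
  P(X=0) = 0.367 + 0.126 = 0.493
  P(X=1) = 0.278 + 0.096 = 0.374
  P(X=2) = 0.099 + 0.034 = 0.133
H(X) = -[0.493·log₂(0.493) + 0.374·log₂(0.374) + 0.133·log₂(0.133)]
  = 0.50303 + 0.53066 + 0.38710 = 1.4208 bits

H(Y|X) = H(X,Y) - H(X) = 2.2414 - 1.4208 = 0.8206 bits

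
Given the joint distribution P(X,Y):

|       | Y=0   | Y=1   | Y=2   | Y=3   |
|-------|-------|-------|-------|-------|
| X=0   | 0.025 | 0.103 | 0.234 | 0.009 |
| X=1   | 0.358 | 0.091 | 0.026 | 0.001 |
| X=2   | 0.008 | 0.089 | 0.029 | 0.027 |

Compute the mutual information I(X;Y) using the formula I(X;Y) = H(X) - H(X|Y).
0.5240 bits

I(X;Y) = H(X) - H(X|Y)

Marginal of X (row sums):
  P(X=0) = 0.025 + 0.103 + 0.234 + 0.009 = 0.371
  P(X=1) = 0.358 + 0.091 + 0.026 + 0.001 = 0.476
  P(X=2) = 0.008 + 0.089 + 0.029 + 0.027 = 0.153
H(X) = -[0.371·log₂(0.371) + 0.476·log₂(0.476) + 0.153·log₂(0.153)]
  = 0.53072 + 0.50978 + 0.41438 = 1.45488 bits

Marginal of Y (column sums):
  P(Y=0) = 0.025 + 0.358 + 0.008 = 0.391
  P(Y=1) = 0.103 + 0.091 + 0.089 = 0.283
  P(Y=2) = 0.234 + 0.026 + 0.029 = 0.289
  P(Y=3) = 0.009 + 0.001 + 0.027 = 0.037
H(X|Y) = Σ_y P(y)·H(X|Y=y):
  Y=0: P(Y=0) = 0.391, P(X|Y=0) = (25/391, 358/391, 8/391) → H(X|Y=0) = 0.48493
  Y=1: P(Y=1) = 0.283, P(X|Y=1) = (103/283, 91/283, 89/283) → H(X|Y=1) = 1.58191
  Y=2: P(Y=2) = 0.289, P(X|Y=2) = (234/289, 26/289, 29/289) → H(X|Y=2) = 0.89203
  Y=3: P(Y=3) = 0.037, P(X|Y=3) = (9/37, 1/37, 27/37) → H(X|Y=3) = 0.96861
H(X|Y) = 0.391·0.48493 + 0.283·1.58191 + 0.289·0.89203 + 0.037·0.96861 = 0.93092 bits

I(X;Y) = H(X) - H(X|Y) = 1.45488 - 0.93092 = 0.5240 bits

Cross-check via I(X;Y) = H(X) + H(Y) - H(X,Y): computing H(Y) from the column sums and H(X,Y) from the 12 cells in the same way gives H(Y) = 1.73863 bits and H(X,Y) = 2.66955 bits, so
I(X;Y) = 1.45488 + 1.73863 - 2.66955 = 0.5240 bits ✓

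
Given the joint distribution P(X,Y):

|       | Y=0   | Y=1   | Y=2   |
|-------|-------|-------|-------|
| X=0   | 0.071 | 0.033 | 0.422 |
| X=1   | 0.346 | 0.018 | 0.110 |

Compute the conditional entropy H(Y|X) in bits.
0.9449 bits

H(Y|X) = H(X,Y) - H(X)

H(X,Y) = -Σ_{x,y} P(x,y) log₂ P(x,y). Per-cell terms -P(x,y)·log₂P(x,y):
  X=0: 0.270939, 0.162406, 0.525257
  X=1: 0.529780, 0.104325, 0.350287
Sum of the 6 terms: H(X,Y) = 1.94299 bits

Marginal of X (row sums):
  P(X=0) = 0.071 + 0.033 + 0.422 = 0.526
  P(X=1) = 0.346 + 0.018 + 0.110 = 0.474
H(X) = -[0.526·log₂(0.526) + 0.474·log₂(0.474)]
  = 0.487531 + 0.510517 = 0.99805 bits

H(Y|X) = H(X,Y) - H(X) = 1.94299 - 0.99805 = 0.9449 bits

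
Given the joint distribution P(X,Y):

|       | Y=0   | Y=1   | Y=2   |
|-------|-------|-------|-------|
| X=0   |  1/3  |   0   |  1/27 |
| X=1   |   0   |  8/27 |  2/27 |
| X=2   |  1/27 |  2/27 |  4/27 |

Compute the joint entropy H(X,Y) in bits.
2.3649 bits

H(X,Y) = -Σ_{x,y} P(x,y) log₂ P(x,y). Per-cell terms -P(x,y)·log₂P(x,y):
  X=0: 0.52832, 0.00000, 0.17611
  X=1: 0.00000, 0.51997, 0.27814
  X=2: 0.17611, 0.27814, 0.40813
  (cells with P = 0 contribute 0)
Sum of the 9 terms: H(X,Y) = 2.3649 bits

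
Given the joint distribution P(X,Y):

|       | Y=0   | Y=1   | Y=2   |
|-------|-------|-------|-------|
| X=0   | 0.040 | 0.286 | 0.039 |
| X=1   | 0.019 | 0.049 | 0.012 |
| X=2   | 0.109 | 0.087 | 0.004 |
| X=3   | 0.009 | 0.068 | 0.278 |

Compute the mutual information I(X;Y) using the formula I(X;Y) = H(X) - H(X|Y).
0.4834 bits

I(X;Y) = H(X) - H(X|Y)

Marginal of X (row sums):
  P(X=0) = 0.040 + 0.286 + 0.039 = 0.365
  P(X=1) = 0.019 + 0.049 + 0.012 = 0.080
  P(X=2) = 0.109 + 0.087 + 0.004 = 0.200
  P(X=3) = 0.009 + 0.068 + 0.278 = 0.355
H(X) = -[0.365·log₂(0.365) + 0.080·log₂(0.080) + 0.200·log₂(0.200) + 0.355·log₂(0.355)]
  = 0.5307215 + 0.2915085 + 0.4643856 + 0.5304087 = 1.817024 bits

Marginal of Y (column sums):
  P(Y=0) = 0.040 + 0.019 + 0.109 + 0.009 = 0.177
  P(Y=1) = 0.286 + 0.049 + 0.087 + 0.068 = 0.490
  P(Y=2) = 0.039 + 0.012 + 0.004 + 0.278 = 0.333
H(X|Y) = Σ_y P(y)·H(X|Y=y):
  Y=0: P(Y=0) = 0.177, P(X|Y=0) = (40/177, 19/177, 109/177, 3/59) → H(X|Y=0) = 1.4797572
  Y=1: P(Y=1) = 0.490, P(X|Y=1) = (143/245, 1/10, 87/490, 34/245) → H(X|Y=1) = 1.6237246
  Y=2: P(Y=2) = 0.333, P(X|Y=2) = (13/111, 4/111, 4/333, 278/333) → H(X|Y=2) = 0.8291806
H(X|Y) = 0.177·1.4797572 + 0.490·1.6237246 + 0.333·0.8291806 = 1.333659 bits

I(X;Y) = H(X) - H(X|Y) = 1.817024 - 1.333659 = 0.4834 bits

Cross-check via I(X;Y) = H(X) + H(Y) - H(X,Y): computing H(Y) from the column sums and H(X,Y) from the 12 cells in the same way gives H(Y) = 1.474733 bits and H(X,Y) = 2.808392 bits, so
I(X;Y) = 1.817024 + 1.474733 - 2.808392 = 0.4834 bits ✓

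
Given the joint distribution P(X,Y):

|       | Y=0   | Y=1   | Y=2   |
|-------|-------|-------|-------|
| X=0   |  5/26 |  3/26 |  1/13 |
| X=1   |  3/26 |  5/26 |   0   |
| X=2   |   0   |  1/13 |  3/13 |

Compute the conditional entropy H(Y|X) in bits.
1.1146 bits

H(Y|X) = H(X,Y) - H(X)

H(X,Y) = -Σ_{x,y} P(x,y) log₂ P(x,y). Per-cell terms -P(x,y)·log₂P(x,y):
  X=0: 0.457406, 0.359478, 0.284649
  X=1: 0.359478, 0.457406, 0.000000
  X=2: 0.000000, 0.284649, 0.488187
  (cells with P = 0 contribute 0)
Sum of the 9 terms: H(X,Y) = 2.69125 bits

Marginal of X (row sums):
  P(X=0) = 5/26 + 3/26 + 1/13 = 5/13
  P(X=1) = 3/26 + 5/26 + 0 = 4/13
  P(X=2) = 0 + 1/13 + 3/13 = 4/13
H(X) = -[(5/13)·log₂(5/13) + (4/13)·log₂(4/13) + (4/13)·log₂(4/13)]
  = 0.530197 + 0.523212 + 0.523212 = 1.57662 bits

H(Y|X) = H(X,Y) - H(X) = 2.69125 - 1.57662 = 1.1146 bits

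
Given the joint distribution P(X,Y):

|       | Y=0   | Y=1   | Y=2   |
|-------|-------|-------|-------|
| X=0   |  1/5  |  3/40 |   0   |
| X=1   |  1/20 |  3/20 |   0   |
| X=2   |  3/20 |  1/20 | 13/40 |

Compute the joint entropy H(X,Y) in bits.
2.5249 bits

H(X,Y) = -Σ_{x,y} P(x,y) log₂ P(x,y). Per-cell terms -P(x,y)·log₂P(x,y):
  X=0: 0.4644, 0.2803, 0.0000
  X=1: 0.2161, 0.4105, 0.0000
  X=2: 0.4105, 0.2161, 0.5270
  (cells with P = 0 contribute 0)
Sum of the 9 terms: H(X,Y) = 2.5249 bits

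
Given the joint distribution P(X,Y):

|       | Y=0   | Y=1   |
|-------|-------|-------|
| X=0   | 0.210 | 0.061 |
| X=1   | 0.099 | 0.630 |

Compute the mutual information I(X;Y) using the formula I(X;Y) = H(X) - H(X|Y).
0.2657 bits

I(X;Y) = H(X) - H(X|Y)

Marginal of X (row sums):
  P(X=0) = 0.210 + 0.061 = 0.271
  P(X=1) = 0.099 + 0.630 = 0.729
H(X) = -[0.271·log₂(0.271) + 0.729·log₂(0.729)]
  = 0.5105 + 0.3324 = 0.8429 bits

Marginal of Y (column sums):
  P(Y=0) = 0.210 + 0.099 = 0.309
  P(Y=1) = 0.061 + 0.630 = 0.691
H(X|Y) = Σ_y P(y)·H(X|Y=y):
  Y=0: P(Y=0) = 0.309, P(X|Y=0) = (70/103, 33/103) → H(X|Y=0) = 0.9048
  Y=1: P(Y=1) = 0.691, P(X|Y=1) = (61/691, 630/691) → H(X|Y=1) = 0.4307
H(X|Y) = 0.309·0.9048 + 0.691·0.4307 = 0.5772 bits

I(X;Y) = H(X) - H(X|Y) = 0.8429 - 0.5772 = 0.2657 bits

Cross-check via I(X;Y) = H(X) + H(Y) - H(X,Y): computing H(Y) from the column sums and H(X,Y) from the 4 cells in the same way gives H(Y) = 0.8920 bits and H(X,Y) = 1.4692 bits, so
I(X;Y) = 0.8429 + 0.8920 - 1.4692 = 0.2657 bits ✓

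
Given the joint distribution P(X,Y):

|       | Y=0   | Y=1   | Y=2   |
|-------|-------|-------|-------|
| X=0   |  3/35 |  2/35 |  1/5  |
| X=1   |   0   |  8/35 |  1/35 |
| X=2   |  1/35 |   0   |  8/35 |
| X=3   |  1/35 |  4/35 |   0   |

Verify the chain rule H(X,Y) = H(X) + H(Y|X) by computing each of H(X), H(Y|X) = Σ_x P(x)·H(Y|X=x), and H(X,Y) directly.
H(X) = 1.9382 bits, H(Y|X) = 0.8366 bits, H(X,Y) = 2.7748 bits

Marginal of X (row sums):
  P(X=0) = 3/35 + 2/35 + 1/5 = 12/35
  P(X=1) = 0 + 8/35 + 1/35 = 9/35
  P(X=2) = 1/35 + 0 + 8/35 = 9/35
  P(X=3) = 1/35 + 4/35 + 0 = 1/7
H(X) = -[(12/35)·log₂(12/35) + (9/35)·log₂(9/35) + (9/35)·log₂(9/35) + (1/7)·log₂(1/7)]
  = 0.52948 + 0.50383 + 0.50383 + 0.40105 = 1.9382 bits

H(Y|X) = Σ_x P(x)·H(Y|X=x):
  X=0: P(X=0) = 12/35, P(Y|X=0) = (1/4, 1/6, 7/12) → H(Y|X=0) = 1.38443
  X=1: P(X=1) = 9/35, P(Y|X=1) = (0, 8/9, 1/9) → H(Y|X=1) = 0.50326
  X=2: P(X=2) = 9/35, P(Y|X=2) = (1/9, 0, 8/9) → H(Y|X=2) = 0.50326
  X=3: P(X=3) = 1/7, P(Y|X=3) = (1/5, 4/5, 0) → H(Y|X=3) = 0.72193
H(Y|X) = (12/35)·1.38443 + (9/35)·0.50326 + (9/35)·0.50326 + (1/7)·0.72193 = 0.8366 bits

H(X,Y) = -Σ_{x,y} P(x,y) log₂ P(x,y). Per-cell terms -P(x,y)·log₂P(x,y):
  X=0: 0.30380, 0.23596, 0.46439
  X=1: 0.00000, 0.48669, 0.14655
  X=2: 0.14655, 0.00000, 0.48669
  X=3: 0.14655, 0.35763, 0.00000
  (cells with P = 0 contribute 0)
Sum of the 12 terms: H(X,Y) = 2.7748 bits

Chain rule check:
  H(X) + H(Y|X) = 1.9382 + 0.8366 = 2.7748 bits
  H(X,Y) = 2.7748 bits
✓ Chain rule verified.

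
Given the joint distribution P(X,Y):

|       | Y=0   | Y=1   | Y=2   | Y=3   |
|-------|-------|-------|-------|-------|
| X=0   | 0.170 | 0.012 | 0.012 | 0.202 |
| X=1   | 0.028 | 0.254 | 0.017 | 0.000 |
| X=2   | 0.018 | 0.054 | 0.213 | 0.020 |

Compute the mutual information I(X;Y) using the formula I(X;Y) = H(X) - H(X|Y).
0.8333 bits

I(X;Y) = H(X) - H(X|Y)

Marginal of X (row sums):
  P(X=0) = 0.170 + 0.012 + 0.012 + 0.202 = 0.396
  P(X=1) = 0.028 + 0.254 + 0.017 + 0.000 = 0.299
  P(X=2) = 0.018 + 0.054 + 0.213 + 0.020 = 0.305
H(X) = -[0.396·log₂(0.396) + 0.299·log₂(0.299) + 0.305·log₂(0.305)]
  = 0.5292 + 0.5208 + 0.5225 = 1.5725 bits

Marginal of Y (column sums):
  P(Y=0) = 0.170 + 0.028 + 0.018 = 0.216
  P(Y=1) = 0.012 + 0.254 + 0.054 = 0.320
  P(Y=2) = 0.012 + 0.017 + 0.213 = 0.242
  P(Y=3) = 0.202 + 0.000 + 0.020 = 0.222
H(X|Y) = Σ_y P(y)·H(X|Y=y):
  Y=0: P(Y=0) = 0.216, P(X|Y=0) = (85/108, 7/54, 1/12) → H(X|Y=0) = 0.9528
  Y=1: P(Y=1) = 0.320, P(X|Y=1) = (3/80, 127/160, 27/160) → H(X|Y=1) = 0.8753
  Y=2: P(Y=2) = 0.242, P(X|Y=2) = (6/121, 17/242, 213/242) → H(X|Y=2) = 0.6461
  Y=3: P(Y=3) = 0.222, P(X|Y=3) = (101/111, 0, 10/111) → H(X|Y=3) = 0.4368
H(X|Y) = 0.216·0.9528 + 0.320·0.8753 + 0.242·0.6461 + 0.222·0.4368 = 0.7392 bits

I(X;Y) = H(X) - H(X|Y) = 1.5725 - 0.7392 = 0.8333 bits

Cross-check via I(X;Y) = H(X) + H(Y) - H(X,Y): computing H(Y) from the column sums and H(X,Y) from the 12 cells in the same way gives H(Y) = 1.9810 bits and H(X,Y) = 2.7202 bits, so
I(X;Y) = 1.5725 + 1.9810 - 2.7202 = 0.8333 bits ✓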